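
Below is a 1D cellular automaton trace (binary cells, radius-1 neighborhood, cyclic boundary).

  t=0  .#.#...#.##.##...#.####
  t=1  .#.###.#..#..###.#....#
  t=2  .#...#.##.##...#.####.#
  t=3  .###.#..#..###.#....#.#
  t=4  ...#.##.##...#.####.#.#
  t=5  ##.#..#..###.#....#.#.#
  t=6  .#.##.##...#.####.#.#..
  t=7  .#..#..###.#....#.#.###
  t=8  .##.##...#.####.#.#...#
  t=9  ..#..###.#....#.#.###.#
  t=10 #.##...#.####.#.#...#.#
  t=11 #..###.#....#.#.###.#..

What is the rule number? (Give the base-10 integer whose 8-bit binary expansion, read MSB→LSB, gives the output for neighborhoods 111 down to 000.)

85

  nb ###: next=.  (t=0,i=20, bit7=0)
  nb ##.: next=#  (t=0,i=10, bit6=1)
  nb #.#: next=.  (t=0,i=0, bit5=0)
  nb #..: next=#  (t=0,i=4, bit4=1)
  nb .##: next=.  (t=0,i=9, bit3=0)
  nb .#.: next=#  (t=0,i=1, bit2=1)
  nb ..#: next=.  (t=0,i=6, bit1=0)
  nb ...: next=#  (t=0,i=5, bit0=1)
  bits 01010101 = 85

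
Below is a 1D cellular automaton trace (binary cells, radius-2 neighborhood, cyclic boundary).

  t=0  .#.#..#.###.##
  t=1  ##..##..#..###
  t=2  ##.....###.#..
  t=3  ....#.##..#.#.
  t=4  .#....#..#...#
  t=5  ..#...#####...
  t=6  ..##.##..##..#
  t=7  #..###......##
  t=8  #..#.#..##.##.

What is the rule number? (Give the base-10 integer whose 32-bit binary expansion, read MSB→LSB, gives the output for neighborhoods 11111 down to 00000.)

1558455193

  nb #####: next=.  (t=1,i=13, bit31=0)
  nb ####.: next=#  (t=1,i=0, bit30=1)
  nb ###.#: next=.  (t=0,i=10, bit29=0)
  nb ###..: next=#  (t=1,i=1, bit28=1)
  nb ##.##: next=#  (t=0,i=11, bit27=1)
  nb ##.#.: next=#  (t=0,i=0, bit26=1)
  nb ##..#: next=.  (t=1,i=2, bit25=0)
  nb ##...: next=.  (t=2,i=2, bit24=0)
  nb #.###: next=#  (t=0,i=8, bit23=1)
  nb #.##.: next=#  (t=0,i=12, bit22=1)
  nb #.#.#: next=#  (t=0,i=1, bit21=1)
  nb #.#..: next=.  (t=0,i=3, bit20=0)
  nb #..##: next=.  (t=1,i=3, bit19=0)
  nb #..#.: next=#  (t=0,i=5, bit18=1)
  nb #...#: next=.  (t=4,i=11, bit17=0)
  nb #....: next=.  (t=2,i=3, bit16=0)
  nb .####: next=.  (t=1,i=12, bit15=0)
  nb .###.: next=.  (t=0,i=9, bit14=0)
  nb .##.#: next=#  (t=0,i=13, bit13=1)
  nb .##..: next=.  (t=1,i=5, bit12=0)
  nb .#.##: next=.  (t=0,i=7, bit11=0)
  nb .#.#.: next=.  (t=0,i=2, bit10=0)
  nb .#..#: next=#  (t=0,i=4, bit9=1)
  nb .#...: next=#  (t=3,i=13, bit8=1)
  nb ..###: next=#  (t=1,i=11, bit7=1)
  nb ..##.: next=.  (t=1,i=4, bit6=0)
  nb ..#.#: next=.  (t=0,i=6, bit5=0)
  nb ..#..: next=#  (t=1,i=8, bit4=1)
  nb ...##: next=#  (t=2,i=6, bit3=1)
  nb ...#.: next=.  (t=3,i=3, bit2=0)
  nb ....#: next=.  (t=2,i=5, bit1=0)
  nb .....: next=#  (t=2,i=4, bit0=1)
  bits 01011100111001000010001110011001 = 1558455193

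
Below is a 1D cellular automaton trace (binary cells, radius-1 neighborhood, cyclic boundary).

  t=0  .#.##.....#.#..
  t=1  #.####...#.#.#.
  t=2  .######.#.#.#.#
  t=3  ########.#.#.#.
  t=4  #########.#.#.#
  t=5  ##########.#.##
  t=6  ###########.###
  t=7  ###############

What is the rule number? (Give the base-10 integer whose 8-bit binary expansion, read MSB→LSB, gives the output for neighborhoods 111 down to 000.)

250

  nb ###: next=#  (t=1,i=3, bit7=1)
  nb ##.: next=#  (t=0,i=4, bit6=1)
  nb #.#: next=#  (t=0,i=2, bit5=1)
  nb #..: next=#  (t=0,i=5, bit4=1)
  nb .##: next=#  (t=0,i=3, bit3=1)
  nb .#.: next=.  (t=0,i=1, bit2=0)
  nb ..#: next=#  (t=0,i=0, bit1=1)
  nb ...: next=.  (t=0,i=6, bit0=0)
  bits 11111010 = 250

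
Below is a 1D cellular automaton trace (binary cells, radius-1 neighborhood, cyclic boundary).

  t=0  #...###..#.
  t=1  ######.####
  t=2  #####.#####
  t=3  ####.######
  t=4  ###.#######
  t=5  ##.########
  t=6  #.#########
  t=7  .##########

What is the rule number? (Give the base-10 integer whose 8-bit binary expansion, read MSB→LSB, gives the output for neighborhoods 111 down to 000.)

  [7] ### => #  t=0,i=5
  [6] ##. => .  t=0,i=6
  [5] #.# => #  t=0,i=10
  [4] #.. => #  t=0,i=1
  [3] .## => #  t=0,i=4
  [2] .#. => #  t=0,i=0
  [1] ..# => #  t=0,i=3
  [0] ... => #  t=0,i=2
  bits 10111111 = 191

191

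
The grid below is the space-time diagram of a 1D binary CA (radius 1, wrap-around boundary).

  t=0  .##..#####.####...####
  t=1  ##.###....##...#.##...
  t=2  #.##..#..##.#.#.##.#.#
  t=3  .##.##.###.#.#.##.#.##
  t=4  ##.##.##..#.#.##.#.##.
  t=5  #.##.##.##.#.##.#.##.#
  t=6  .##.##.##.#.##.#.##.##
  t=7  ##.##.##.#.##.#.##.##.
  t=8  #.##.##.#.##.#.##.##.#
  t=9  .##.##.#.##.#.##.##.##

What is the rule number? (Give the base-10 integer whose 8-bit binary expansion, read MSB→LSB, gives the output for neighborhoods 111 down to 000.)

58

  [7] ### => .  t=0,i=6
  [6] ##. => .  t=0,i=2
  [5] #.# => #  t=0,i=0
  [4] #.. => #  t=0,i=3
  [3] .## => #  t=0,i=1
  [2] .#. => .  t=1,i=15
  [1] ..# => #  t=0,i=4
  [0] ... => .  t=0,i=16
  bits 00111010 = 58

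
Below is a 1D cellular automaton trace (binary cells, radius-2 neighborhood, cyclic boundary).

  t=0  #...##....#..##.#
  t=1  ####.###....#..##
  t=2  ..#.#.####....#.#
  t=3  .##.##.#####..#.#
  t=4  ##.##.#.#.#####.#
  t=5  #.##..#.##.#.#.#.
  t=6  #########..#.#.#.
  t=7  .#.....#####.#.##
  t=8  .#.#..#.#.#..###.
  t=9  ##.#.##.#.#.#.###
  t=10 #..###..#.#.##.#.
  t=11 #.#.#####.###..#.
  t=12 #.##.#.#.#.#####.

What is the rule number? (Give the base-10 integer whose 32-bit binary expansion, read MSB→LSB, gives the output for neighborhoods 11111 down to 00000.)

1535105064

  ##### -> .   bit 31 = 0  t=1,i=0
  ####. -> #   bit 30 = 1  t=1,i=2
  ###.# -> .   bit 29 = 0  t=1,i=3
  ###.. -> #   bit 28 = 1  t=1,i=7
  ##.## -> #   bit 27 = 1  t=0,i=15
  ##.#. -> .   bit 26 = 0  t=4,i=5
  ##..# -> #   bit 25 = 1  t=3,i=12
  ##... -> #   bit 24 = 1  t=0,i=1
  #.### -> .   bit 23 = 0  t=1,i=5
  #.##. -> #   bit 22 = 1  t=0,i=16
  #.#.# -> #   bit 21 = 1  t=2,i=4
  #.#.. -> #   bit 20 = 1  t=2,i=16
  #..## -> #   bit 19 = 1  t=0,i=12
  #..#. -> #   bit 18 = 1  t=2,i=1
  #...# -> #   bit 17 = 1  t=0,i=2
  #.... -> #   bit 16 = 1  t=0,i=7
  .#### -> #   bit 15 = 1  t=1,i=16
  .###. -> #   bit 14 = 1  t=1,i=6
  .##.# -> .   bit 13 = 0  t=0,i=14
  .##.. -> #   bit 12 = 1  t=0,i=0
  .#.## -> #   bit 11 = 1  t=2,i=5
  .#.#. -> .   bit 10 = 0  t=2,i=3
  .#..# -> .   bit 9 = 0  t=0,i=11
  .#... -> .   bit 8 = 0  t=7,i=2
  ..### -> .   bit 7 = 0  t=1,i=15
  ..##. -> .   bit 6 = 0  t=0,i=4
  ..#.# -> #   bit 5 = 1  t=2,i=2
  ..#.. -> .   bit 4 = 0  t=0,i=10
  ...## -> #   bit 3 = 1  t=0,i=3
  ...#. -> .   bit 2 = 0  t=0,i=9
  ....# -> .   bit 1 = 0  t=0,i=8
  ..... -> .   bit 0 = 0  t=7,i=4
  bits 01011011011111111101100000101000 = 1535105064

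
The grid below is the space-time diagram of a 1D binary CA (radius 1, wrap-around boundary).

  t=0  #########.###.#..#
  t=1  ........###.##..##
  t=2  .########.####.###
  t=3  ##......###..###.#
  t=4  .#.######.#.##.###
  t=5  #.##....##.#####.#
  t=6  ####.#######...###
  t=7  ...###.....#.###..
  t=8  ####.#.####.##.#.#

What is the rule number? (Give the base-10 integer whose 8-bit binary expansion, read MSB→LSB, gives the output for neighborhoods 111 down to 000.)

107

  nb ###: next=.  (t=0,i=0, bit7=0)
  nb ##.: next=#  (t=0,i=8, bit6=1)
  nb #.#: next=#  (t=0,i=9, bit5=1)
  nb #..: next=.  (t=0,i=15, bit4=0)
  nb .##: next=#  (t=0,i=10, bit3=1)
  nb .#.: next=.  (t=0,i=14, bit2=0)
  nb ..#: next=#  (t=0,i=16, bit1=1)
  nb ...: next=#  (t=1,i=1, bit0=1)
  bits 01101011 = 107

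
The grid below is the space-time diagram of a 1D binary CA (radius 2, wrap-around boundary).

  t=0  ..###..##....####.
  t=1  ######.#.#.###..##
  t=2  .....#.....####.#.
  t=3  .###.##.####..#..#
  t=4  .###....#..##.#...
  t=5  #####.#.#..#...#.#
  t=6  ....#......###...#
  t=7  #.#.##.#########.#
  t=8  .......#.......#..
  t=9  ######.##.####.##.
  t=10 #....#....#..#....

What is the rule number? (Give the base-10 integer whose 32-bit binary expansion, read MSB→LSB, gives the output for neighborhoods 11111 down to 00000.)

  nb #####: next=.  (t=1,i=0, bit31=0)
  nb ####.: next=.  (t=0,i=15, bit30=0)
  nb ###.#: next=#  (t=1,i=5, bit29=1)
  nb ###..: next=#  (t=0,i=4, bit28=1)
  nb ##.##: next=.  (t=3,i=4, bit27=0)
  nb ##.#.: next=.  (t=1,i=6, bit26=0)
  nb ##..#: next=#  (t=0,i=5, bit25=1)
  nb ##...: next=#  (t=0,i=9, bit24=1)
  nb #.###: next=#  (t=1,i=11, bit23=1)
  nb #.##.: next=.  (t=3,i=5, bit22=0)
  nb #.#.#: next=.  (t=1,i=7, bit21=0)
  nb #.#..: next=.  (t=2,i=16, bit20=0)
  nb #..##: next=.  (t=0,i=6, bit19=0)
  nb #..#.: next=.  (t=3,i=13, bit18=0)
  nb #...#: next=#  (t=0,i=0, bit17=1)
  nb #....: next=.  (t=0,i=10, bit16=0)
  nb .####: next=.  (t=0,i=14, bit15=0)
  nb .###.: next=#  (t=0,i=3, bit14=1)
  nb .##.#: next=.  (t=3,i=6, bit13=0)
  nb .##..: next=.  (t=0,i=8, bit12=0)
  nb .#.##: next=.  (t=1,i=10, bit11=0)
  nb .#.#.: next=.  (t=1,i=8, bit10=0)
  nb .#..#: next=.  (t=3,i=15, bit9=0)
  nb .#...: next=#  (t=2,i=6, bit8=1)
  nb ..###: next=#  (t=0,i=2, bit7=1)
  nb ..##.: next=#  (t=0,i=7, bit6=1)
  nb ..#.#: next=.  (t=3,i=17, bit5=0)
  nb ..#..: next=#  (t=2,i=5, bit4=1)
  nb ...##: next=#  (t=0,i=1, bit3=1)
  nb ...#.: next=.  (t=2,i=4, bit2=0)
  nb ....#: next=#  (t=0,i=11, bit1=1)
  nb .....: next=#  (t=2,i=1, bit0=1)
  bits 00110011100000100100000111011011 = 864174555

864174555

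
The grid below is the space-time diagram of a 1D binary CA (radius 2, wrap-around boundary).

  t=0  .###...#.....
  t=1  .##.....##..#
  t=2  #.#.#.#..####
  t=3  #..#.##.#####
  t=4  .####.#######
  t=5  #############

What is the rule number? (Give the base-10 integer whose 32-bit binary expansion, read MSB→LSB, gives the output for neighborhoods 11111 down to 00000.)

3936222626

  [31] ##### => #  t=2,i=11
  [30] ####. => #  t=2,i=12
  [29] ###.# => #  t=2,i=0
  [28] ###.. => .  t=0,i=3
  [27] ##.## => #  t=3,i=7
  [26] ##.#. => .  t=2,i=1
  [25] ##..# => #  t=1,i=10
  [24] ##... => .  t=0,i=4
  [23] #.### => #  t=3,i=8
  [22] #.##. => .  t=1,i=1
  [21] #.#.# => .  t=2,i=2
  [20] #.#.. => #  t=2,i=6
  [19] #..## => #  t=2,i=8
  [18] #..#. => #  t=1,i=11
  [17] #...# => .  t=0,i=5
  [16] #.... => #  t=0,i=9
  [15] .#### => #  t=2,i=10
  [14] .###. => #  t=0,i=2
  [13] .##.# => #  t=3,i=6
  [12] .##.. => #  t=1,i=2
  [11] .#.## => #  t=1,i=0
  [10] .#.#. => #  t=2,i=3
  [9] .#..# => .  t=2,i=7
  [8] .#... => #  t=0,i=8
  [7] ..### => #  t=0,i=1
  [6] ..##. => .  t=1,i=8
  [5] ..#.# => #  t=1,i=12
  [4] ..#.. => .  t=0,i=7
  [3] ...## => .  t=0,i=0
  [2] ...#. => .  t=0,i=6
  [1] ....# => #  t=0,i=12
  [0] ..... => .  t=0,i=10
  bits 11101010100111011111110110100010 = 3936222626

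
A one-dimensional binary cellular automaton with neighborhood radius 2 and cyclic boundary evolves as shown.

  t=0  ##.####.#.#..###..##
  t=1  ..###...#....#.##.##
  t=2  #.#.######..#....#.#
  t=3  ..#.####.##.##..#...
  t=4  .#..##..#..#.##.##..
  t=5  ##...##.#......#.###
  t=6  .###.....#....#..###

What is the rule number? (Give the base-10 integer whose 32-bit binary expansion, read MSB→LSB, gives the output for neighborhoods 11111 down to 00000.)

2611122580

  nb #####: next=#  (t=2,i=6, bit31=1)
  nb ####.: next=.  (t=0,i=0, bit30=0)
  nb ###.#: next=.  (t=0,i=1, bit29=0)
  nb ###..: next=#  (t=0,i=15, bit28=1)
  nb ##.##: next=#  (t=0,i=2, bit27=1)
  nb ##.#.: next=.  (t=0,i=7, bit26=0)
  nb ##..#: next=#  (t=0,i=16, bit25=1)
  nb ##...: next=#  (t=1,i=5, bit24=1)
  nb #.###: next=#  (t=0,i=3, bit23=1)
  nb #.##.: next=.  (t=1,i=15, bit22=0)
  nb #.#.#: next=#  (t=0,i=8, bit21=1)
  nb #.#..: next=.  (t=0,i=10, bit20=0)
  nb #..##: next=.  (t=0,i=12, bit19=0)
  nb #..#.: next=.  (t=2,i=11, bit18=0)
  nb #...#: next=#  (t=1,i=6, bit17=1)
  nb #....: next=.  (t=1,i=10, bit16=0)
  nb .####: next=#  (t=0,i=4, bit15=1)
  nb .###.: next=.  (t=0,i=14, bit14=0)
  nb .##.#: next=.  (t=1,i=16, bit13=0)
  nb .##..: next=#  (t=1,i=19, bit12=1)
  nb .#.##: next=.  (t=1,i=14, bit11=0)
  nb .#.#.: next=.  (t=0,i=9, bit10=0)
  nb .#..#: next=.  (t=0,i=11, bit9=0)
  nb .#...: next=#  (t=1,i=9, bit8=1)
  nb ..###: next=#  (t=0,i=13, bit7=1)
  nb ..##.: next=.  (t=4,i=4, bit6=0)
  nb ..#.#: next=.  (t=1,i=13, bit5=0)
  nb ..#..: next=#  (t=1,i=8, bit4=1)
  nb ...##: next=.  (t=5,i=4, bit3=0)
  nb ...#.: next=#  (t=1,i=7, bit2=1)
  nb ....#: next=.  (t=1,i=11, bit1=0)
  nb .....: next=.  (t=3,i=19, bit0=0)
  bits 10011011101000101001000110010100 = 2611122580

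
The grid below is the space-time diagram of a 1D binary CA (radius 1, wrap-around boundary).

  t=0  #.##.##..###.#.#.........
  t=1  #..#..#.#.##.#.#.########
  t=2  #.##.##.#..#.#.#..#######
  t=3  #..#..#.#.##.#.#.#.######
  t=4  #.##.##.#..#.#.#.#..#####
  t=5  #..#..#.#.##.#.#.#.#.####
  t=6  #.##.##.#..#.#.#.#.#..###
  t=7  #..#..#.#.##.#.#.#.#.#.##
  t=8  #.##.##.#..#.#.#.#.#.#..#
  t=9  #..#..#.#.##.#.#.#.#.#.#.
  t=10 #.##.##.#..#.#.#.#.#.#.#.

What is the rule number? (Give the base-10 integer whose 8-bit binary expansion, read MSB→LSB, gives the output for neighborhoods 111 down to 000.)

  ### -> #   bit 7 = 1  t=0,i=10
  ##. -> #   bit 6 = 1  t=0,i=3
  #.# -> .   bit 5 = 0  t=0,i=1
  #.. -> .   bit 4 = 0  t=0,i=7
  .## -> .   bit 3 = 0  t=0,i=2
  .#. -> #   bit 2 = 1  t=0,i=0
  ..# -> #   bit 1 = 1  t=0,i=8
  ... -> #   bit 0 = 1  t=0,i=17
  bits 11000111 = 199

199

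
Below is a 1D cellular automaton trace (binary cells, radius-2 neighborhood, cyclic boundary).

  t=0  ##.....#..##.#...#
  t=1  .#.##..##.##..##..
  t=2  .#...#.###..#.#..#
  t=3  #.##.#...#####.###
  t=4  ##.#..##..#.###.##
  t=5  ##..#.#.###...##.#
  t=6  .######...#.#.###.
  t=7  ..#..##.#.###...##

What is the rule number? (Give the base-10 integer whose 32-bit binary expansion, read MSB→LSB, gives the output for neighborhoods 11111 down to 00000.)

2049419121

  [31] ##### => .  t=3,i=11
  [30] ####. => #  t=3,i=12
  [29] ###.# => #  t=3,i=0
  [28] ###.. => #  t=0,i=1
  [27] ##.## => #  t=1,i=9
  [26] ##.#. => .  t=0,i=12
  [25] ##..# => #  t=1,i=5
  [24] ##... => .  t=0,i=2
  [23] #.### => .  t=2,i=7
  [22] #.##. => .  t=1,i=3
  [21] #.#.# => #  t=5,i=6
  [20] #.#.. => .  t=0,i=13
  [19] #..## => .  t=0,i=9
  [18] #..#. => #  t=2,i=11
  [17] #...# => #  t=0,i=15
  [16] #.... => #  t=0,i=3
  [15] .#### => #  t=3,i=10
  [14] .###. => .  t=0,i=0
  [13] .##.# => #  t=0,i=11
  [12] .##.. => .  t=1,i=4
  [11] .#.## => .  t=1,i=2
  [10] .#.#. => #  t=2,i=0
  [9] .#..# => #  t=0,i=8
  [8] .#... => #  t=0,i=14
  [7] ..### => .  t=0,i=17
  [6] ..##. => #  t=0,i=10
  [5] ..#.# => #  t=1,i=1
  [4] ..#.. => #  t=0,i=7
  [3] ...## => .  t=0,i=16
  [2] ...#. => .  t=0,i=6
  [1] ....# => .  t=0,i=5
  [0] ..... => #  t=0,i=4
  bits 01111010001001111010011101110001 = 2049419121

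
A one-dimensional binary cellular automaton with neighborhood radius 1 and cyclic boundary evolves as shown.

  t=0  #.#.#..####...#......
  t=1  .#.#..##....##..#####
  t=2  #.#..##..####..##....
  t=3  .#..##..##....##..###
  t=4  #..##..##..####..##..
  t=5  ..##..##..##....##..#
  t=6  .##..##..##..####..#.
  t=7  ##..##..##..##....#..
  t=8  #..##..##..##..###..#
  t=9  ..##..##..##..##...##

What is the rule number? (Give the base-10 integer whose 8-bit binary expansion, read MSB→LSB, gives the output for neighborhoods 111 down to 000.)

  nb ###: next=.  (t=0,i=8, bit7=0)
  nb ##.: next=.  (t=0,i=10, bit6=0)
  nb #.#: next=#  (t=0,i=1, bit5=1)
  nb #..: next=.  (t=0,i=5, bit4=0)
  nb .##: next=#  (t=0,i=7, bit3=1)
  nb .#.: next=.  (t=0,i=0, bit2=0)
  nb ..#: next=#  (t=0,i=6, bit1=1)
  nb ...: next=#  (t=0,i=12, bit0=1)
  bits 00101011 = 43

43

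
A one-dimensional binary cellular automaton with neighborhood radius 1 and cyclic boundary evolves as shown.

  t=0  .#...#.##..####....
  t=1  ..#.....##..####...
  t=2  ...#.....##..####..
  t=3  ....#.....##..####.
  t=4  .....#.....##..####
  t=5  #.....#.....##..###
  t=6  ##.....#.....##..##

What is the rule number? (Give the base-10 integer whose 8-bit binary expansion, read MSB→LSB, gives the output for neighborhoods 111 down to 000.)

208

  ###|#  b7=1 t=0,i=12
  ##.|#  b6=1 t=0,i=8
  #.#|.  b5=0 t=0,i=6
  #..|#  b4=1 t=0,i=2
  .##|.  b3=0 t=0,i=7
  .#.|.  b2=0 t=0,i=1
  ..#|.  b1=0 t=0,i=0
  ...|.  b0=0 t=0,i=3
  bits 11010000 = 208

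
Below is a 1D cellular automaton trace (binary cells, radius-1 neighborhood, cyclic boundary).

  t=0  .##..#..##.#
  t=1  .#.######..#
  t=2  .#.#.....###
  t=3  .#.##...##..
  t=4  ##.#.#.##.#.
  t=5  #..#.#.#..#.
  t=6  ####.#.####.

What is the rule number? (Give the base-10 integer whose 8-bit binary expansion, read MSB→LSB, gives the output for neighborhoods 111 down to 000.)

  [7] ### => .  t=1,i=4
  [6] ##. => .  t=0,i=2
  [5] #.# => .  t=0,i=0
  [4] #.. => #  t=0,i=3
  [3] .## => #  t=0,i=1
  [2] .#. => #  t=0,i=5
  [1] ..# => #  t=0,i=4
  [0] ... => .  t=2,i=5
  bits 00011110 = 30

30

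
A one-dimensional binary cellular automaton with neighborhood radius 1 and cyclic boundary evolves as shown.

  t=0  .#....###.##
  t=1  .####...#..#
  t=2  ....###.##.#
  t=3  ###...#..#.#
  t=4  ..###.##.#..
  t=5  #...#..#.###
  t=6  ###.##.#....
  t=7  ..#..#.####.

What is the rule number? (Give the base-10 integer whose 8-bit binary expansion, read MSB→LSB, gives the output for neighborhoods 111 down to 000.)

  [7] ### => .  t=0,i=7
  [6] ##. => #  t=0,i=8
  [5] #.# => .  t=0,i=0
  [4] #.. => #  t=0,i=2
  [3] .## => .  t=0,i=6
  [2] .#. => #  t=0,i=1
  [1] ..# => .  t=0,i=5
  [0] ... => #  t=0,i=3
  bits 01010101 = 85

85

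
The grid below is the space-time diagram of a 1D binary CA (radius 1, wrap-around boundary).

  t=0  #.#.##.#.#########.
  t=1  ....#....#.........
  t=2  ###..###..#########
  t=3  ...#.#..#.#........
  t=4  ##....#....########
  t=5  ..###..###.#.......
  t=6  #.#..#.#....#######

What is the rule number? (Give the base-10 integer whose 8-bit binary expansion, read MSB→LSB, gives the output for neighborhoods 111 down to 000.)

  ###|.  b7=0 t=0,i=10
  ##.|.  b6=0 t=0,i=5
  #.#|.  b5=0 t=0,i=1
  #..|#  b4=1 t=1,i=5
  .##|#  b3=1 t=0,i=4
  .#.|.  b2=0 t=0,i=0
  ..#|.  b1=0 t=1,i=3
  ...|#  b0=1 t=1,i=0
  bits 00011001 = 25

25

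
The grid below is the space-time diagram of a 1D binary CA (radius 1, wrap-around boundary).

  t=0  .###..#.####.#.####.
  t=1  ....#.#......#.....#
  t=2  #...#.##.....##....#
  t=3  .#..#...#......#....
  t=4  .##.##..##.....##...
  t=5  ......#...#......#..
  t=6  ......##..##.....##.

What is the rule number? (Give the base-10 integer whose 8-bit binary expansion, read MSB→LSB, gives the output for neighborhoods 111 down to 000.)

  ###|.  b7=0 t=0,i=2
  ##.|.  b6=0 t=0,i=3
  #.#|.  b5=0 t=0,i=7
  #..|#  b4=1 t=0,i=4
  .##|.  b3=0 t=0,i=1
  .#.|#  b2=1 t=0,i=6
  ..#|.  b1=0 t=0,i=0
  ...|.  b0=0 t=1,i=1
  bits 00010100 = 20

20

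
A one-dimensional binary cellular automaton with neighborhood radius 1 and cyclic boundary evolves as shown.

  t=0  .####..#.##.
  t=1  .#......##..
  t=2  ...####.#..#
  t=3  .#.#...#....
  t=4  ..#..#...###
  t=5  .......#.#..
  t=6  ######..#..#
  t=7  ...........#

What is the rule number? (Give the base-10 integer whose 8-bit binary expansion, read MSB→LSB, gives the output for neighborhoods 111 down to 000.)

41

  ###|.  b7=0 t=0,i=2
  ##.|.  b6=0 t=0,i=4
  #.#|#  b5=1 t=0,i=8
  #..|.  b4=0 t=0,i=5
  .##|#  b3=1 t=0,i=1
  .#.|.  b2=0 t=0,i=7
  ..#|.  b1=0 t=0,i=0
  ...|#  b0=1 t=1,i=3
  bits 00101001 = 41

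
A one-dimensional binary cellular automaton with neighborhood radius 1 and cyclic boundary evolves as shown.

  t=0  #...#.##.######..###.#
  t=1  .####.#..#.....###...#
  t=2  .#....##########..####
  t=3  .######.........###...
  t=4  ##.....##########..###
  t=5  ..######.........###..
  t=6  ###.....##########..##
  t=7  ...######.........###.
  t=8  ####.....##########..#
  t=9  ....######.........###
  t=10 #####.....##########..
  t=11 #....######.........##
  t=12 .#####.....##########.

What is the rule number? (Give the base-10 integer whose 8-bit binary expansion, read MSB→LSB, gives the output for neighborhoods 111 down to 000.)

  ### -> .   bit 7 = 0  t=0,i=10
  ##. -> .   bit 6 = 0  t=0,i=0
  #.# -> .   bit 5 = 0  t=0,i=5
  #.. -> #   bit 4 = 1  t=0,i=1
  .## -> #   bit 3 = 1  t=0,i=6
  .#. -> #   bit 2 = 1  t=0,i=4
  ..# -> #   bit 1 = 1  t=0,i=3
  ... -> #   bit 0 = 1  t=0,i=2
  bits 00011111 = 31

31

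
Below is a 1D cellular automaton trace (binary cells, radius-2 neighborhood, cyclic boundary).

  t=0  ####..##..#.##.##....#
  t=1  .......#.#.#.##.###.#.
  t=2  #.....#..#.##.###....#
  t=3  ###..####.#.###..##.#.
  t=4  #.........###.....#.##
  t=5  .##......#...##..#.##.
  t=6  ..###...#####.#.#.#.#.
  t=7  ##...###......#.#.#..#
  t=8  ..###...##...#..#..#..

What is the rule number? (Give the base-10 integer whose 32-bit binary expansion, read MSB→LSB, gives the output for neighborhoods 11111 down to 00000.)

  [31] ##### => .  t=0,i=1
  [30] ####. => .  t=0,i=2
  [29] ###.# => .  t=1,i=18
  [28] ###.. => .  t=0,i=3
  [27] ##.## => #  t=0,i=14
  [26] ##.#. => .  t=1,i=19
  [25] ##..# => .  t=0,i=4
  [24] ##... => #  t=0,i=17
  [23] #.### => #  t=1,i=16
  [22] #.##. => .  t=0,i=12
  [21] #.#.# => #  t=1,i=9
  [20] #.#.. => .  t=1,i=20
  [19] #..## => .  t=0,i=5
  [18] #..#. => #  t=0,i=9
  [17] #...# => #  t=5,i=11
  [16] #.... => #  t=0,i=18
  [15] .#### => .  t=0,i=0
  [14] .###. => .  t=1,i=17
  [13] .##.# => #  t=0,i=13
  [12] .##.. => #  t=0,i=7
  [11] .#.## => #  t=0,i=11
  [10] .#.#. => .  t=1,i=8
  [9] .#..# => #  t=2,i=7
  [8] .#... => #  t=1,i=21
  [7] ..### => .  t=0,i=21
  [6] ..##. => .  t=0,i=6
  [5] ..#.# => .  t=0,i=10
  [4] ..#.. => #  t=2,i=6
  [3] ...## => #  t=0,i=20
  [2] ...#. => #  t=1,i=6
  [1] ....# => .  t=0,i=19
  [0] ..... => .  t=1,i=1
  bits 00001001101001110011101100011100 = 161954588

161954588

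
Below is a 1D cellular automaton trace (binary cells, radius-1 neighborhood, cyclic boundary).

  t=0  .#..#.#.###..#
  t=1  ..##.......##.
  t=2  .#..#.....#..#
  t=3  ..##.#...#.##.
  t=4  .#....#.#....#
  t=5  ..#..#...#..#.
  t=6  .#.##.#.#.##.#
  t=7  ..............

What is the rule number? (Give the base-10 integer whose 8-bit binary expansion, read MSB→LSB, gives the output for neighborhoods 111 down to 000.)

18

  [7] ### => .  t=0,i=9
  [6] ##. => .  t=0,i=10
  [5] #.# => .  t=0,i=0
  [4] #.. => #  t=0,i=2
  [3] .## => .  t=0,i=8
  [2] .#. => .  t=0,i=1
  [1] ..# => #  t=0,i=3
  [0] ... => .  t=1,i=0
  bits 00010010 = 18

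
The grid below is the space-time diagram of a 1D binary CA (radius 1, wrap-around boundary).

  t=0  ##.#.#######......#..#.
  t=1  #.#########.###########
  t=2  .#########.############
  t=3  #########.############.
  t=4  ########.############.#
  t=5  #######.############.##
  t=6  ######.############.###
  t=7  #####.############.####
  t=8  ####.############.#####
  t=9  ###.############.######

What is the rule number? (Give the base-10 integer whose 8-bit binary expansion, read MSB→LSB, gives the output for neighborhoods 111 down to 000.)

191

  ###|#  b7=1 t=0,i=6
  ##.|.  b6=0 t=0,i=1
  #.#|#  b5=1 t=0,i=2
  #..|#  b4=1 t=0,i=12
  .##|#  b3=1 t=0,i=0
  .#.|#  b2=1 t=0,i=3
  ..#|#  b1=1 t=0,i=17
  ...|#  b0=1 t=0,i=13
  bits 10111111 = 191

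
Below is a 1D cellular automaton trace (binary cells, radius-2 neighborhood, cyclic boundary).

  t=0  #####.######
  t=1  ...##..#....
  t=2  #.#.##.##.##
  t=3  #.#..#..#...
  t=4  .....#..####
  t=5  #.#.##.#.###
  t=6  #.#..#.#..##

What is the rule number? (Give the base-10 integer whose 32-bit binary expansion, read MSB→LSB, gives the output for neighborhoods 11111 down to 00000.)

1932177693

  ##### -> .   bit 31 = 0  t=0,i=0
  ####. -> #   bit 30 = 1  t=0,i=3
  ###.# -> #   bit 29 = 1  t=0,i=4
  ###.. -> #   bit 28 = 1  t=4,i=11
  ##.## -> .   bit 27 = 0  t=0,i=5
  ##.#. -> .   bit 26 = 0  t=2,i=1
  ##..# -> #   bit 25 = 1  t=1,i=5
  ##... -> #   bit 24 = 1  t=4,i=0
  #.### -> .   bit 23 = 0  t=0,i=6
  #.##. -> .   bit 22 = 0  t=2,i=4
  #.#.# -> #   bit 21 = 1  t=2,i=2
  #.#.. -> .   bit 20 = 0  t=3,i=2
  #..## -> #   bit 19 = 1  t=4,i=7
  #..#. -> .   bit 18 = 0  t=1,i=6
  #...# -> #   bit 17 = 1  t=3,i=10
  #.... -> .   bit 16 = 0  t=1,i=9
  .#### -> #   bit 15 = 1  t=0,i=7
  .###. -> .   bit 14 = 0  t=2,i=11
  .##.# -> #   bit 13 = 1  t=2,i=5
  .##.. -> #   bit 12 = 1  t=1,i=4
  .#.## -> .   bit 11 = 0  t=2,i=3
  .#.#. -> .   bit 10 = 0  t=3,i=1
  .#..# -> .   bit 9 = 0  t=3,i=3
  .#... -> #   bit 8 = 1  t=1,i=8
  ..### -> .   bit 7 = 0  t=4,i=8
  ..##. -> .   bit 6 = 0  t=1,i=3
  ..#.# -> .   bit 5 = 0  t=3,i=0
  ..#.. -> #   bit 4 = 1  t=1,i=7
  ...## -> #   bit 3 = 1  t=1,i=2
  ...#. -> #   bit 2 = 1  t=3,i=11
  ....# -> .   bit 1 = 0  t=1,i=1
  ..... -> #   bit 0 = 1  t=1,i=0
  bits 01110011001010101011000100011101 = 1932177693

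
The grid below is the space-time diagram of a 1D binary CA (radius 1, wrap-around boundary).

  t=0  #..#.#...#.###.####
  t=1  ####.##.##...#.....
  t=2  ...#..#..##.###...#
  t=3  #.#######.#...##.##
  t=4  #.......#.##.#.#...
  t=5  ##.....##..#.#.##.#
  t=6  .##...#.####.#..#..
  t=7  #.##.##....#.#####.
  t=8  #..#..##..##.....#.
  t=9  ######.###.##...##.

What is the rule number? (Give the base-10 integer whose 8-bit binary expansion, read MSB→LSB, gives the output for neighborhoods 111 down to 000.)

  ###|.  b7=0 t=0,i=12
  ##.|#  b6=1 t=0,i=0
  #.#|.  b5=0 t=0,i=4
  #..|#  b4=1 t=0,i=1
  .##|.  b3=0 t=0,i=11
  .#.|#  b2=1 t=0,i=3
  ..#|#  b1=1 t=0,i=2
  ...|.  b0=0 t=0,i=7
  bits 01010110 = 86

86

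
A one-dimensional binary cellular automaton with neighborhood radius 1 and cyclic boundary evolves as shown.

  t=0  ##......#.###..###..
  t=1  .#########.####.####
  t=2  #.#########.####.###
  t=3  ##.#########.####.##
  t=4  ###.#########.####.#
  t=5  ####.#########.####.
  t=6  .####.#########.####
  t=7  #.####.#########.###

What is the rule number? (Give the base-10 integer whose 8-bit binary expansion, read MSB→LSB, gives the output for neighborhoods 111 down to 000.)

  ### -> #   bit 7 = 1  t=0,i=11
  ##. -> #   bit 6 = 1  t=0,i=1
  #.# -> #   bit 5 = 1  t=0,i=9
  #.. -> #   bit 4 = 1  t=0,i=2
  .## -> .   bit 3 = 0  t=0,i=0
  .#. -> #   bit 2 = 1  t=0,i=8
  ..# -> #   bit 1 = 1  t=0,i=7
  ... -> #   bit 0 = 1  t=0,i=3
  bits 11110111 = 247

247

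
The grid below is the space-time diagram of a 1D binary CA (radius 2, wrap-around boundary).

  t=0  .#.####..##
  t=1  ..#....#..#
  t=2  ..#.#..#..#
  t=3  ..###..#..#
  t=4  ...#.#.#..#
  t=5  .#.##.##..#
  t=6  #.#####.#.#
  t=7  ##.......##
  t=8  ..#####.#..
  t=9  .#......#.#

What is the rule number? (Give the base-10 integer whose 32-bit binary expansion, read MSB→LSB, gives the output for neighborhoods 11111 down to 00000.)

190016569

  [31] ##### => .  t=6,i=4
  [30] ####. => .  t=0,i=5
  [29] ###.# => .  t=6,i=6
  [28] ###.. => .  t=0,i=6
  [27] ##.## => #  t=5,i=5
  [26] ##.#. => .  t=0,i=0
  [25] ##..# => #  t=0,i=7
  [24] ##... => #  t=7,i=2
  [23] #.### => .  t=0,i=3
  [22] #.##. => #  t=5,i=3
  [21] #.#.# => .  t=0,i=1
  [20] #.#.. => #  t=2,i=4
  [19] #..## => .  t=0,i=8
  [18] #..#. => .  t=1,i=1
  [17] #...# => #  t=4,i=1
  [16] #.... => #  t=1,i=4
  [15] .#### => .  t=0,i=4
  [14] .###. => #  t=3,i=3
  [13] .##.# => #  t=0,i=10
  [12] .##.. => .  t=5,i=7
  [11] .#.## => #  t=0,i=2
  [10] .#.#. => #  t=2,i=3
  [9] .#..# => .  t=1,i=0
  [8] .#... => .  t=1,i=3
  [7] ..### => .  t=3,i=2
  [6] ..##. => .  t=0,i=9
  [5] ..#.# => #  t=2,i=2
  [4] ..#.. => #  t=1,i=2
  [3] ...## => #  t=7,i=8
  [2] ...#. => .  t=1,i=6
  [1] ....# => .  t=1,i=5
  [0] ..... => #  t=7,i=4
  bits 00001011010100110110110000111001 = 190016569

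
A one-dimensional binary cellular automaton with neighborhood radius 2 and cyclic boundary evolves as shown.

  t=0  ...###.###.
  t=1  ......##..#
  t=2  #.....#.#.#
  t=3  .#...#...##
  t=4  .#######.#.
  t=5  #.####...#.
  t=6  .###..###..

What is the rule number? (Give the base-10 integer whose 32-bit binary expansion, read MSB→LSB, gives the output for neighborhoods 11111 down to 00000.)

2346355028

  ##### -> #   bit 31 = 1  t=4,i=3
  ####. -> .   bit 30 = 0  t=4,i=6
  ###.# -> .   bit 29 = 0  t=0,i=5
  ###.. -> .   bit 28 = 0  t=0,i=9
  ##.## -> #   bit 27 = 1  t=0,i=6
  ##.#. -> .   bit 26 = 0  t=3,i=0
  ##..# -> #   bit 25 = 1  t=1,i=8
  ##... -> #   bit 24 = 1  t=0,i=10
  #.### -> #   bit 23 = 1  t=0,i=7
  #.##. -> #   bit 22 = 1  t=2,i=10
  #.#.# -> .   bit 21 = 0  t=2,i=8
  #.#.. -> #   bit 20 = 1  t=3,i=1
  #..## -> #   bit 19 = 1  t=4,i=0
  #..#. -> .   bit 18 = 0  t=1,i=9
  #...# -> #   bit 17 = 1  t=3,i=3
  #.... -> .   bit 16 = 0  t=0,i=0
  .#### -> #   bit 15 = 1  t=4,i=2
  .###. -> .   bit 14 = 0  t=0,i=4
  .##.# -> .   bit 13 = 0  t=3,i=10
  .##.. -> .   bit 12 = 0  t=1,i=7
  .#.## -> #   bit 11 = 1  t=2,i=9
  .#.#. -> .   bit 10 = 0  t=2,i=7
  .#..# -> .   bit 9 = 0  t=4,i=10
  .#... -> #   bit 8 = 1  t=1,i=0
  ..### -> .   bit 7 = 0  t=0,i=3
  ..##. -> #   bit 6 = 1  t=1,i=6
  ..#.# -> .   bit 5 = 0  t=2,i=6
  ..#.. -> #   bit 4 = 1  t=1,i=10
  ...## -> .   bit 3 = 0  t=0,i=2
  ...#. -> #   bit 2 = 1  t=2,i=5
  ....# -> .   bit 1 = 0  t=0,i=1
  ..... -> .   bit 0 = 0  t=1,i=2
  bits 10001011110110101000100101010100 = 2346355028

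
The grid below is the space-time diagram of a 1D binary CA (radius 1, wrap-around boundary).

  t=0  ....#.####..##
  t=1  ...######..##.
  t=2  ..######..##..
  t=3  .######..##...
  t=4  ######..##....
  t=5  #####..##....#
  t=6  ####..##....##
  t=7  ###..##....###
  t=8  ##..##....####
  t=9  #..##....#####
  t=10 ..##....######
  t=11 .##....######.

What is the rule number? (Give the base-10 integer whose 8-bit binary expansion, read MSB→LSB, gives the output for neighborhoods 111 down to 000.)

  ### -> #   bit 7 = 1  t=0,i=7
  ##. -> .   bit 6 = 0  t=0,i=9
  #.# -> #   bit 5 = 1  t=0,i=5
  #.. -> .   bit 4 = 0  t=0,i=0
  .## -> #   bit 3 = 1  t=0,i=6
  .#. -> #   bit 2 = 1  t=0,i=4
  ..# -> #   bit 1 = 1  t=0,i=3
  ... -> .   bit 0 = 0  t=0,i=1
  bits 10101110 = 174

174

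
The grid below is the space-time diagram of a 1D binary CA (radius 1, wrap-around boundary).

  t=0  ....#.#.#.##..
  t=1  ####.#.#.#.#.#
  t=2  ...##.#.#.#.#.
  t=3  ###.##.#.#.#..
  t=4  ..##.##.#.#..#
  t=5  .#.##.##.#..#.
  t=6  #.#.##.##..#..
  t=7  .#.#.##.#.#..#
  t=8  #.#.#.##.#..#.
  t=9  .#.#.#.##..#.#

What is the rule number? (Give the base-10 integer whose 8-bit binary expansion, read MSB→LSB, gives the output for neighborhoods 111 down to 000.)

  nb ###: next=.  (t=1,i=0, bit7=0)
  nb ##.: next=#  (t=0,i=11, bit6=1)
  nb #.#: next=#  (t=0,i=5, bit5=1)
  nb #..: next=.  (t=0,i=12, bit4=0)
  nb .##: next=.  (t=0,i=10, bit3=0)
  nb .#.: next=.  (t=0,i=4, bit2=0)
  nb ..#: next=#  (t=0,i=3, bit1=1)
  nb ...: next=#  (t=0,i=0, bit0=1)
  bits 01100011 = 99

99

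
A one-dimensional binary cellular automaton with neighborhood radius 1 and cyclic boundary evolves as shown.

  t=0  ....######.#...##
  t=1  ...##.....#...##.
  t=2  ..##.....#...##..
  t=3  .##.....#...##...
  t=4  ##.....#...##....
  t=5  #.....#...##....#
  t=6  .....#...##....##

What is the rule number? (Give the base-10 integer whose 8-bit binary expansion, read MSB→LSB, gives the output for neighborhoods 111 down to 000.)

42

  nb ###: next=.  (t=0,i=5, bit7=0)
  nb ##.: next=.  (t=0,i=9, bit6=0)
  nb #.#: next=#  (t=0,i=10, bit5=1)
  nb #..: next=.  (t=0,i=0, bit4=0)
  nb .##: next=#  (t=0,i=4, bit3=1)
  nb .#.: next=.  (t=0,i=11, bit2=0)
  nb ..#: next=#  (t=0,i=3, bit1=1)
  nb ...: next=.  (t=0,i=1, bit0=0)
  bits 00101010 = 42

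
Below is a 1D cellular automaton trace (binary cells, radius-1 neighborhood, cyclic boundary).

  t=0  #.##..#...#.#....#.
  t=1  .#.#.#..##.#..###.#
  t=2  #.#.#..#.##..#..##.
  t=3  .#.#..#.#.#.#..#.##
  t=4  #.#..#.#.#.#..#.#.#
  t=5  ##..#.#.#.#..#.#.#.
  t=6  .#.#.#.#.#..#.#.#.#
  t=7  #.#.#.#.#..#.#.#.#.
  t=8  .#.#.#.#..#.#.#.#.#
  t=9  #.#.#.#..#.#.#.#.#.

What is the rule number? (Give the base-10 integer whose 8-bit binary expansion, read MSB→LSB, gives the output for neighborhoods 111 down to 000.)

  ###|.  b7=0 t=1,i=15
  ##.|#  b6=1 t=0,i=3
  #.#|#  b5=1 t=0,i=1
  #..|.  b4=0 t=0,i=4
  .##|.  b3=0 t=0,i=2
  .#.|.  b2=0 t=0,i=0
  ..#|#  b1=1 t=0,i=5
  ...|#  b0=1 t=0,i=8
  bits 01100011 = 99

99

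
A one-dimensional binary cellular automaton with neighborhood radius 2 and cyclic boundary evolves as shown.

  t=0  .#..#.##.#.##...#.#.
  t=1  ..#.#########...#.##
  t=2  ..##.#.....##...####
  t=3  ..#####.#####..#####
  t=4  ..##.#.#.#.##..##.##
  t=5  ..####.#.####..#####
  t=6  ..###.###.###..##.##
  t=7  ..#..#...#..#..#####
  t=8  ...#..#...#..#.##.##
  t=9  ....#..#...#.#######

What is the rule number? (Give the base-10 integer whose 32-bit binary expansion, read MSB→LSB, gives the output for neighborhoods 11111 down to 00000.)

  nb #####: next=.  (t=1,i=6, bit31=0)
  nb ####.: next=#  (t=1,i=11, bit30=1)
  nb ###.#: next=.  (t=3,i=6, bit29=0)
  nb ###..: next=#  (t=1,i=12, bit28=1)
  nb ##.##: next=#  (t=3,i=7, bit27=1)
  nb ##.#.: next=#  (t=0,i=8, bit26=1)
  nb ##..#: next=.  (t=1,i=0, bit25=0)
  nb ##...: next=.  (t=0,i=13, bit24=0)
  nb #.###: next=.  (t=1,i=4, bit23=0)
  nb #.##.: next=#  (t=0,i=6, bit22=1)
  nb #.#.#: next=#  (t=0,i=9, bit21=1)
  nb #.#..: next=#  (t=0,i=18, bit20=1)
  nb #..##: next=.  (t=2,i=1, bit19=0)
  nb #..#.: next=.  (t=0,i=0, bit18=0)
  nb #...#: next=.  (t=0,i=14, bit17=0)
  nb #....: next=.  (t=2,i=7, bit16=0)
  nb .####: next=#  (t=1,i=5, bit15=1)
  nb .###.: next=.  (t=6,i=3, bit14=0)
  nb .##.#: next=#  (t=0,i=7, bit13=1)
  nb .##..: next=#  (t=0,i=12, bit12=1)
  nb .#.##: next=#  (t=0,i=5, bit11=1)
  nb .#.#.: next=.  (t=0,i=17, bit10=0)
  nb .#..#: next=#  (t=0,i=2, bit9=1)
  nb .#...: next=#  (t=2,i=6, bit8=1)
  nb ..###: next=#  (t=2,i=16, bit7=1)
  nb ..##.: next=#  (t=2,i=2, bit6=1)
  nb ..#.#: next=#  (t=0,i=4, bit5=1)
  nb ..#..: next=.  (t=0,i=1, bit4=0)
  nb ...##: next=#  (t=2,i=10, bit3=1)
  nb ...#.: next=.  (t=0,i=15, bit2=0)
  nb ....#: next=#  (t=2,i=9, bit1=1)
  nb .....: next=#  (t=2,i=8, bit0=1)
  bits 01011100011100001011101111101011 = 1550892011

1550892011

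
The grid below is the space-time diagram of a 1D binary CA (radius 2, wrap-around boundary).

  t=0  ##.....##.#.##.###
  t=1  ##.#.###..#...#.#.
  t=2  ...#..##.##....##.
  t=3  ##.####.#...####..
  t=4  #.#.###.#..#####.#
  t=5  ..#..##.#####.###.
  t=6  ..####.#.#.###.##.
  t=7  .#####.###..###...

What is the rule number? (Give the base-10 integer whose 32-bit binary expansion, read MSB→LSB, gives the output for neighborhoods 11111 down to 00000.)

  #####|.  b31=0 t=0,i=17
  ####.|#  b30=1 t=0,i=0
  ###.#|#  b29=1 t=3,i=6
  ###..|#  b28=1 t=0,i=1
  ##.##|#  b27=1 t=0,i=14
  ##.#.|.  b26=0 t=0,i=9
  ##..#|.  b25=0 t=1,i=8
  ##...|.  b24=0 t=0,i=2
  #.###|.  b23=0 t=0,i=15
  #.##.|.  b22=0 t=0,i=12
  #.#.#|#  b21=1 t=0,i=10
  #.#..|#  b20=1 t=3,i=8
  #..##|#  b19=1 t=2,i=5
  #..#.|#  b18=1 t=1,i=9
  #...#|.  b17=0 t=1,i=12
  #....|#  b16=1 t=0,i=3
  .####|#  b15=1 t=0,i=16
  .###.|#  b14=1 t=1,i=6
  .##.#|.  b13=0 t=0,i=8
  .##..|.  b12=0 t=2,i=10
  .#.##|.  b11=0 t=0,i=11
  .#.#.|#  b10=1 t=1,i=15
  .#..#|#  b9=1 t=2,i=4
  .#...|.  b8=0 t=1,i=11
  ..###|#  b7=1 t=3,i=12
  ..##.|#  b6=1 t=0,i=7
  ..#.#|.  b5=0 t=1,i=14
  ..#..|#  b4=1 t=1,i=10
  ...##|#  b3=1 t=0,i=6
  ...#.|.  b2=0 t=1,i=13
  ....#|#  b1=1 t=0,i=5
  .....|.  b0=0 t=0,i=4
  bits 01111000001111011100011011011010 = 2017314522

2017314522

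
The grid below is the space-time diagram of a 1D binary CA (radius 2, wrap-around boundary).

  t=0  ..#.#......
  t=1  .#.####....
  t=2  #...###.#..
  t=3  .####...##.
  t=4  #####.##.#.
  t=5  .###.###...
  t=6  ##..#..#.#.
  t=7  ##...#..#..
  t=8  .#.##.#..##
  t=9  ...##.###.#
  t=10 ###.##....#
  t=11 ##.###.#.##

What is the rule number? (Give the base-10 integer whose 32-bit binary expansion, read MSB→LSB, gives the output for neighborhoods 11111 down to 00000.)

  #####|#  b31=1 t=4,i=2
  ####.|#  b30=1 t=1,i=5
  ###.#|.  b29=0 t=2,i=6
  ###..|#  b28=1 t=1,i=6
  ##.##|#  b27=1 t=4,i=5
  ##.#.|.  b26=0 t=2,i=7
  ##..#|.  b25=0 t=3,i=10
  ##...|.  b24=0 t=1,i=7
  #.###|.  b23=0 t=1,i=3
  #.##.|#  b22=1 t=4,i=6
  #.#.#|.  b21=0 t=4,i=9
  #.#..|#  b20=1 t=0,i=4
  #..##|#  b19=1 t=3,i=0
  #..#.|.  b18=0 t=2,i=10
  #...#|#  b17=1 t=2,i=2
  #....|#  b16=1 t=0,i=6
  .####|#  b15=1 t=1,i=4
  .###.|.  b14=0 t=2,i=5
  .##.#|#  b13=1 t=4,i=7
  .##..|#  b12=1 t=3,i=9
  .#.##|.  b11=0 t=1,i=2
  .#.#.|#  b10=1 t=0,i=3
  .#..#|#  b9=1 t=2,i=9
  .#...|#  b8=1 t=0,i=5
  ..###|#  b7=1 t=2,i=4
  ..##.|.  b6=0 t=3,i=8
  ..#.#|.  b5=0 t=0,i=2
  ..#..|.  b4=0 t=2,i=0
  ...##|#  b3=1 t=2,i=3
  ...#.|#  b2=1 t=0,i=1
  ....#|.  b1=0 t=0,i=0
  .....|.  b0=0 t=0,i=7
  bits 11011000010110111011011110001100 = 3629889420

3629889420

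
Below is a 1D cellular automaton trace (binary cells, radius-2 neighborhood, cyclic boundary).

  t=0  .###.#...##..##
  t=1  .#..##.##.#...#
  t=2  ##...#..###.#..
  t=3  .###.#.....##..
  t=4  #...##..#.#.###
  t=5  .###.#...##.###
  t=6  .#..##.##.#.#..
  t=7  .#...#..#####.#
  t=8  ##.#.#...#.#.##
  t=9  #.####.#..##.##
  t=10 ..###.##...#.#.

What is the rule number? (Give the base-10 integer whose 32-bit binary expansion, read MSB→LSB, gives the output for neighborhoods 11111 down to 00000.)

1169339417

  ##### -> .   bit 31 = 0  t=7,i=10
  ####. -> #   bit 30 = 1  t=4,i=14
  ###.# -> .   bit 29 = 0  t=0,i=3
  ###.. -> .   bit 28 = 0  t=4,i=0
  ##.## -> .   bit 27 = 0  t=0,i=0
  ##.#. -> #   bit 26 = 1  t=0,i=4
  ##..# -> .   bit 25 = 0  t=0,i=11
  ##... -> #   bit 24 = 1  t=2,i=2
  #.### -> #   bit 23 = 1  t=0,i=1
  #.##. -> .   bit 22 = 0  t=1,i=7
  #.#.# -> #   bit 21 = 1  t=4,i=10
  #.#.. -> #   bit 20 = 1  t=0,i=5
  #..## -> .   bit 19 = 0  t=0,i=12
  #..#. -> .   bit 18 = 0  t=4,i=7
  #...# -> #   bit 17 = 1  t=0,i=7
  #.... -> .   bit 16 = 0  t=3,i=7
  .#### -> #   bit 15 = 1  t=4,i=13
  .###. -> .   bit 14 = 0  t=0,i=2
  .##.# -> #   bit 13 = 1  t=0,i=14
  .##.. -> #   bit 12 = 1  t=0,i=10
  .#.## -> .   bit 11 = 0  t=4,i=11
  .#.#. -> #   bit 10 = 1  t=1,i=0
  .#..# -> .   bit 9 = 0  t=1,i=2
  .#... -> .   bit 8 = 0  t=0,i=6
  ..### -> .   bit 7 = 0  t=2,i=8
  ..##. -> .   bit 6 = 0  t=0,i=9
  ..#.# -> .   bit 5 = 0  t=1,i=14
  ..#.. -> #   bit 4 = 1  t=2,i=5
  ...## -> #   bit 3 = 1  t=0,i=8
  ...#. -> .   bit 2 = 0  t=1,i=13
  ....# -> .   bit 1 = 0  t=3,i=9
  ..... -> #   bit 0 = 1  t=3,i=8
  bits 01000101101100101011010000011001 = 1169339417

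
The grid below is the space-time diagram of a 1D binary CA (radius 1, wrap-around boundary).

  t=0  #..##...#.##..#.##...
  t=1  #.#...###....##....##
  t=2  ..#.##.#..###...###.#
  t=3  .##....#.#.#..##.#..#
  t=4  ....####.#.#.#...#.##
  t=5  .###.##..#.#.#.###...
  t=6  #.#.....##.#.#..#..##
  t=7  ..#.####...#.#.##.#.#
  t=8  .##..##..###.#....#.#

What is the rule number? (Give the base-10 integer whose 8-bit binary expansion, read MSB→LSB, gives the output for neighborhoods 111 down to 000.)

  nb ###: next=#  (t=1,i=7, bit7=1)
  nb ##.: next=.  (t=0,i=4, bit6=0)
  nb #.#: next=.  (t=0,i=9, bit5=0)
  nb #..: next=.  (t=0,i=1, bit4=0)
  nb .##: next=.  (t=0,i=3, bit3=0)
  nb .#.: next=#  (t=0,i=0, bit2=1)
  nb ..#: next=#  (t=0,i=2, bit1=1)
  nb ...: next=#  (t=0,i=6, bit0=1)
  bits 10000111 = 135

135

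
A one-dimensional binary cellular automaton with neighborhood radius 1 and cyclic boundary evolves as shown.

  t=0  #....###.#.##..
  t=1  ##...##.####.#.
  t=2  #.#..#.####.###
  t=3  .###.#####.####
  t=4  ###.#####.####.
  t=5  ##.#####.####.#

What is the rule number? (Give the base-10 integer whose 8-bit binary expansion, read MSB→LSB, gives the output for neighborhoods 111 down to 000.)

188

  [7] ### => #  t=0,i=6
  [6] ##. => .  t=0,i=7
  [5] #.# => #  t=0,i=8
  [4] #.. => #  t=0,i=1
  [3] .## => #  t=0,i=5
  [2] .#. => #  t=0,i=0
  [1] ..# => .  t=0,i=4
  [0] ... => .  t=0,i=2
  bits 10111100 = 188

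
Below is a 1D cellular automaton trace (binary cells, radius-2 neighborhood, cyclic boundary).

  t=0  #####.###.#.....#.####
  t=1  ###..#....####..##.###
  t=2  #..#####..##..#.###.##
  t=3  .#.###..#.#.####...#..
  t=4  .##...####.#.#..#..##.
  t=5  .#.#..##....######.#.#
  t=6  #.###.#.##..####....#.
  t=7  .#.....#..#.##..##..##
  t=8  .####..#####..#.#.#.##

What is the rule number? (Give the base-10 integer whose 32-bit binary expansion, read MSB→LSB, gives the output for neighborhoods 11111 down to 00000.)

2333454321

  [31] ##### => #  t=0,i=0
  [30] ####. => .  t=0,i=3
  [29] ###.# => .  t=0,i=4
  [28] ###.. => .  t=1,i=2
  [27] ##.## => #  t=0,i=5
  [26] ##.#. => .  t=0,i=9
  [25] ##..# => #  t=1,i=3
  [24] ##... => #  t=3,i=16
  [23] #.### => .  t=0,i=6
  [22] #.##. => .  t=6,i=8
  [21] #.#.# => .  t=3,i=10
  [20] #.#.. => #  t=0,i=10
  [19] #..## => .  t=1,i=15
  [18] #..#. => #  t=1,i=4
  [17] #...# => .  t=3,i=17
  [16] #.... => #  t=0,i=12
  [15] .#### => #  t=0,i=19
  [14] .###. => .  t=0,i=7
  [13] .##.# => #  t=1,i=17
  [12] .##.. => .  t=2,i=11
  [11] .#.## => #  t=0,i=17
  [10] .#.#. => #  t=3,i=9
  [9] .#..# => #  t=4,i=14
  [8] .#... => #  t=0,i=11
  [7] ..### => #  t=1,i=10
  [6] ..##. => #  t=1,i=16
  [5] ..#.# => #  t=0,i=16
  [4] ..#.. => #  t=1,i=5
  [3] ...## => .  t=1,i=9
  [2] ...#. => .  t=0,i=15
  [1] ....# => .  t=0,i=14
  [0] ..... => #  t=0,i=13
  bits 10001011000101011010111111110001 = 2333454321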